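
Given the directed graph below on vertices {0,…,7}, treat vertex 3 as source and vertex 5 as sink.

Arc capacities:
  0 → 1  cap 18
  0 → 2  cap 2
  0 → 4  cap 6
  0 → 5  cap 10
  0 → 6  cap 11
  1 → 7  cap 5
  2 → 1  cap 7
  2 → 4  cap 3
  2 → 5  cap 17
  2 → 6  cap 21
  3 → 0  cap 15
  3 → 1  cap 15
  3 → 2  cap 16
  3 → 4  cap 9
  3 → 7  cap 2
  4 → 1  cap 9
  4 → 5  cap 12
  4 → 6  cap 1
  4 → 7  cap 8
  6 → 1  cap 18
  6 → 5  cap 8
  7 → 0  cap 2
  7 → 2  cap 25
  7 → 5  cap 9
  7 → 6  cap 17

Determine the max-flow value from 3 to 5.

Maximum flow value: 47

augment #1: 3→0→5 bottleneck 10, total now 10
augment #2: 3→2→5 bottleneck 16, total now 26
augment #3: 3→4→5 bottleneck 9, total now 35
augment #4: 3→7→5 bottleneck 2, total now 37
augment #5: 3→0→2→5 bottleneck 1, total now 38
augment #6: 3→0→4→5 bottleneck 3, total now 41
augment #7: 3→0→6→5 bottleneck 1, total now 42
augment #8: 3→1→7→5 bottleneck 5, total now 47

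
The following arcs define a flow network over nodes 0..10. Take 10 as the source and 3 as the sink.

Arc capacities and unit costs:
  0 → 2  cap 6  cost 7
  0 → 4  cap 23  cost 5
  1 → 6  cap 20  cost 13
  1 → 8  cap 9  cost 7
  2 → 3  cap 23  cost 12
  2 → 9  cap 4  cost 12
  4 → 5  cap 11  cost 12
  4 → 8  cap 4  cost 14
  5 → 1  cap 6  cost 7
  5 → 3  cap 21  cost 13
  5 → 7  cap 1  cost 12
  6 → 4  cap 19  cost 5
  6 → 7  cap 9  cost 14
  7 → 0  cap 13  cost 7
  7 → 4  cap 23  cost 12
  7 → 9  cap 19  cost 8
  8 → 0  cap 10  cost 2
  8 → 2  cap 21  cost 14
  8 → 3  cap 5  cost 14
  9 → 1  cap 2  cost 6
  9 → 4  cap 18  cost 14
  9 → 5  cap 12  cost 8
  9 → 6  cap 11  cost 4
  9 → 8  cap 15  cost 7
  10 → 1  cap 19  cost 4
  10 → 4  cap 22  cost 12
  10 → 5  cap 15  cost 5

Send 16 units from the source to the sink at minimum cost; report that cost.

Minimum cost for 16 units: 295

shortest-cost path #1: 10→5→3 push 15 @ unit cost 18 (adds 270)
shortest-cost path #2: 10→1→8→3 push 1 @ unit cost 25 (adds 25)
total cost = 295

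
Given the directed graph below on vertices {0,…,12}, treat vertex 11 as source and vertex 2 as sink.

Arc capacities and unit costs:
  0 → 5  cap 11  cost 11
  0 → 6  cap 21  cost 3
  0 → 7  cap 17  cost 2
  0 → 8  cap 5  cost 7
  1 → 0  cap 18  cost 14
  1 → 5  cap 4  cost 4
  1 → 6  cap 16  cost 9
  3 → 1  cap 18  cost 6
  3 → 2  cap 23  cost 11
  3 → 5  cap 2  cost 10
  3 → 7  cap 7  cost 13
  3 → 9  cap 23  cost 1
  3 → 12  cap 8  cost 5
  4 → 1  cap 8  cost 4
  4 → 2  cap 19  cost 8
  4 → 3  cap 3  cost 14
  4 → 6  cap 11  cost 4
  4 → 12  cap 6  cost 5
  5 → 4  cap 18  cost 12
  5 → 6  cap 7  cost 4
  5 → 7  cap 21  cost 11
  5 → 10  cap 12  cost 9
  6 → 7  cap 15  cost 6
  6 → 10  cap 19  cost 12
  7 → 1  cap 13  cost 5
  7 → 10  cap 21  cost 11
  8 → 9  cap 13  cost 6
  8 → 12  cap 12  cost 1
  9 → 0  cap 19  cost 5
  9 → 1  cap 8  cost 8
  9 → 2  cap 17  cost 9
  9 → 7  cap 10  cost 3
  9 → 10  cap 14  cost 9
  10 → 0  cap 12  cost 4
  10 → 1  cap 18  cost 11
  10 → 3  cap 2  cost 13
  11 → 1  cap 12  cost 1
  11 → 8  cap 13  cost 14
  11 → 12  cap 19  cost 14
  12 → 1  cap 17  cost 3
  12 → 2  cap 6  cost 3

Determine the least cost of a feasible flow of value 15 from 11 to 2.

shortest-cost path #1: 11→12→2 push 6 @ unit cost 17 (adds 102)
shortest-cost path #2: 11→1→5→4→2 push 4 @ unit cost 25 (adds 100)
shortest-cost path #3: 11→8→9→2 push 5 @ unit cost 29 (adds 145)
total cost = 347

Minimum cost for 15 units: 347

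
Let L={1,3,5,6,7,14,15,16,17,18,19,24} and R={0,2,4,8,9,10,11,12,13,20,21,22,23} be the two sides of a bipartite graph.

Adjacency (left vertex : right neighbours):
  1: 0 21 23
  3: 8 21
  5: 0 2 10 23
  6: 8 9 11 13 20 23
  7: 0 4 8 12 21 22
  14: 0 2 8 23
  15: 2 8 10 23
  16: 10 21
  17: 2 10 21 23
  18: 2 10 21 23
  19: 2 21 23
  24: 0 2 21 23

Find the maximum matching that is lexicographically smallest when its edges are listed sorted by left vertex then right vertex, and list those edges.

|M| = 8 (so the lex-smallest maximum matching has 8 edges)
process left vertices in ascending order; for each, take the smallest-labelled available neighbour that still permits 8 edges overall, or leave it unmatched if none does
lex-smallest matching: {1-0, 3-8, 5-2, 6-9, 7-4, 14-23, 15-10, 16-21}

Lex-smallest maximum matching: {(1,0), (3,8), (5,2), (6,9), (7,4), (14,23), (15,10), (16,21)}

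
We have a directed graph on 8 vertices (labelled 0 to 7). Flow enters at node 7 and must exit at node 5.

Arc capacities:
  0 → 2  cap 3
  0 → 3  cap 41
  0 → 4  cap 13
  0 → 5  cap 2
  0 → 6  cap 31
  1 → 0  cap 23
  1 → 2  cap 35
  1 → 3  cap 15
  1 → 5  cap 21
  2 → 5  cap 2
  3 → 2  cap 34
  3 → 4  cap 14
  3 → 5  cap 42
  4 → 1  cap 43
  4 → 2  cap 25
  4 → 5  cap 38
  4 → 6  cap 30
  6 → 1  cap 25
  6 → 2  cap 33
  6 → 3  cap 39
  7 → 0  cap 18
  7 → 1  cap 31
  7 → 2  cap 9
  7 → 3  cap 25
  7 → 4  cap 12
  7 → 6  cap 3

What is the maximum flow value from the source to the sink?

augment #1: 7→0→5 bottleneck 2, total now 2
augment #2: 7→1→5 bottleneck 21, total now 23
augment #3: 7→2→5 bottleneck 2, total now 25
augment #4: 7→3→5 bottleneck 25, total now 50
augment #5: 7→4→5 bottleneck 12, total now 62
augment #6: 7→0→3→5 bottleneck 16, total now 78
augment #7: 7→1→3→5 bottleneck 1, total now 79
augment #8: 7→1→0→4→5 bottleneck 9, total now 88
augment #9: 7→6→3→4→5 bottleneck 3, total now 91

Maximum flow value: 91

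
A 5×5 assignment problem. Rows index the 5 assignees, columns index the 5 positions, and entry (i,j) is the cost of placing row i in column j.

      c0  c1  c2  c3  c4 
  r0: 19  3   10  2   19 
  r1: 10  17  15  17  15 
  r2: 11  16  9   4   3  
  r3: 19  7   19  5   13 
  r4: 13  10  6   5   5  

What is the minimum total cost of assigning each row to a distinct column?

Minimum assignment cost: 27

optimal assignment: row0→col1 (cost 3), row1→col0 (cost 10), row2→col4 (cost 3), row3→col3 (cost 5), row4→col2 (cost 6)
total = 3 + 10 + 3 + 5 + 6 = 27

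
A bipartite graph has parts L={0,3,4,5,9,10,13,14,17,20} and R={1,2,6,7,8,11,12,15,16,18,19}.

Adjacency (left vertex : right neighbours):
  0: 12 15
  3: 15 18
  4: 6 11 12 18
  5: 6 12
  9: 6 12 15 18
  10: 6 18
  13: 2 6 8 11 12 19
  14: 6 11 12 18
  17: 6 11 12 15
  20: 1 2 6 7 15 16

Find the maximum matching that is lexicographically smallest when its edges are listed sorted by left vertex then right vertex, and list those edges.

|M| = 7 (so the lex-smallest maximum matching has 7 edges)
process left vertices in ascending order; for each, take the smallest-labelled available neighbour that still permits 7 edges overall, or leave it unmatched if none does
lex-smallest matching: {0-12, 3-15, 4-6, 9-18, 13-2, 14-11, 20-1}

Lex-smallest maximum matching: {(0,12), (3,15), (4,6), (9,18), (13,2), (14,11), (20,1)}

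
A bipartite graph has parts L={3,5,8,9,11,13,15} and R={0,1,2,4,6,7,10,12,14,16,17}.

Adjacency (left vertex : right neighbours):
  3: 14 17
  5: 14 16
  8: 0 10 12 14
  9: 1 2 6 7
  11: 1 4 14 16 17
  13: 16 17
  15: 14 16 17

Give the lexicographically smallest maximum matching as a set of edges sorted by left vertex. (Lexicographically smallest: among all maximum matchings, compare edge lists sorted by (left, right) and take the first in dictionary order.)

Lex-smallest maximum matching: {(3,14), (5,16), (8,0), (9,1), (11,4), (13,17)}

|M| = 6 (so the lex-smallest maximum matching has 6 edges)
process left vertices in ascending order; for each, take the smallest-labelled available neighbour that still permits 6 edges overall, or leave it unmatched if none does
lex-smallest matching: {3-14, 5-16, 8-0, 9-1, 11-4, 13-17}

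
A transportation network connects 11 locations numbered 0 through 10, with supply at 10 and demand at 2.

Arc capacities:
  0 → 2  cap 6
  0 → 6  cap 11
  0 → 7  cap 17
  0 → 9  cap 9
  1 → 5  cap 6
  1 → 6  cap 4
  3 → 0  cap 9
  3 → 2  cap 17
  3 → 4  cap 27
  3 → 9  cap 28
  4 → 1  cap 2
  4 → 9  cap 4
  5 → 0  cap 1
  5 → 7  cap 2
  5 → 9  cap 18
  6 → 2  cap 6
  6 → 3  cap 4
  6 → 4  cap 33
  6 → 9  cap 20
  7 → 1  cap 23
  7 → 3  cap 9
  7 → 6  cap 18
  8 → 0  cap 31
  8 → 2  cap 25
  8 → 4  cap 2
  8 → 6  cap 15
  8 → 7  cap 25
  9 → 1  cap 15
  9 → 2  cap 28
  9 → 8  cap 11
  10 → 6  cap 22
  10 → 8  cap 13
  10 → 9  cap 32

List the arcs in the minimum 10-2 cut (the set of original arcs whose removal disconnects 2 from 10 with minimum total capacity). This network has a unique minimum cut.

augment #1: 10→6→2 push 6
augment #2: 10→8→2 push 13
augment #3: 10→9→2 push 28
augment #4: 10→6→3→2 push 4
augment #5: 10→9→8→2 push 4
augment #6: 10→6→9→8→2 push 7
augment #7: 10→6→4→1→5→0→2 push 1
augment #8: 10→6→4→1→5→7→3→2 push 1
augment #9: 10→6→9→1→5→7→3→2 push 1
max flow = 65; residual-reachable set from 10 gives S-side
cut edges (S→T): {(5,0), (5,7), (6,2), (6,3), (9,2), (9,8), (10,8)} total cap 65

Min-cut arcs: {(5,0), (5,7), (6,2), (6,3), (9,2), (9,8), (10,8)} (total capacity 65)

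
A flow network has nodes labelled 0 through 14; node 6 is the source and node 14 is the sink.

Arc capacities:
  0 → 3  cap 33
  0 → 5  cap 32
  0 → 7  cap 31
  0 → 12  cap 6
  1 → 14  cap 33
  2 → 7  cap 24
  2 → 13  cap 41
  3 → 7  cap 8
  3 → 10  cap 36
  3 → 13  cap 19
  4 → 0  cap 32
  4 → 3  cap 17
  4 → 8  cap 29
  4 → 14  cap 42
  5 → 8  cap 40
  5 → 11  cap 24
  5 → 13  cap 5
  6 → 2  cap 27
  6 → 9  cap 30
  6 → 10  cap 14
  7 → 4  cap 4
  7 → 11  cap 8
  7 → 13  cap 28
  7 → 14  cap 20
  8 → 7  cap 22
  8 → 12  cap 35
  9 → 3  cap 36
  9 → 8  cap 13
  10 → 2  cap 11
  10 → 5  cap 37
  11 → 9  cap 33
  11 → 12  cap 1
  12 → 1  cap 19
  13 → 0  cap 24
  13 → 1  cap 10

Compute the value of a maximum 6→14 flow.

Maximum flow value: 53

augment #1: 6→2→7→14 bottleneck 20, total now 20
augment #2: 6→2→7→4→14 bottleneck 4, total now 24
augment #3: 6→2→13→1→14 bottleneck 3, total now 27
augment #4: 6→9→3→13→1→14 bottleneck 7, total now 34
augment #5: 6→9→8→12→1→14 bottleneck 13, total now 47
augment #6: 6→10→5→8→12→1→14 bottleneck 6, total now 53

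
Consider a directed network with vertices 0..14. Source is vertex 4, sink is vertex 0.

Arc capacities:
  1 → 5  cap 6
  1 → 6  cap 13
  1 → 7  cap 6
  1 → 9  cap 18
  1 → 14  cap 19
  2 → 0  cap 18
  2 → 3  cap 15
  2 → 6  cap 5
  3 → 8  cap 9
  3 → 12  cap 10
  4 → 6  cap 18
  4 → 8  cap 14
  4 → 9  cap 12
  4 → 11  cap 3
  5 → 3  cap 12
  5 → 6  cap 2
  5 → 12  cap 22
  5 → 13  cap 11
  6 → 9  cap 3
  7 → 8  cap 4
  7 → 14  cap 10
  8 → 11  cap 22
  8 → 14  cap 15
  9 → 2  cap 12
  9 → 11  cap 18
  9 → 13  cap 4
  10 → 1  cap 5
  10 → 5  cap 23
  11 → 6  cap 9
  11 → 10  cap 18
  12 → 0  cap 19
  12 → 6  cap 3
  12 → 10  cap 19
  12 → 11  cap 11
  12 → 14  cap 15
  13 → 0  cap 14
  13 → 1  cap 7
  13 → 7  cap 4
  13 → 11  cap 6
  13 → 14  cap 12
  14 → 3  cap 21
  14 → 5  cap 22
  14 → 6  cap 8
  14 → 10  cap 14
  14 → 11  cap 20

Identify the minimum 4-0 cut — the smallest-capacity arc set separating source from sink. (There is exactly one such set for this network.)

augment #1: 4→9→2→0 push 12
augment #2: 4→6→9→13→0 push 3
augment #3: 4→8→14→3→12→0 push 10
augment #4: 4→8→14→5→12→0 push 4
augment #5: 4→11→10→5→12→0 push 3
max flow = 32; residual-reachable set from 4 gives S-side
cut edges (S→T): {(4,8), (4,9), (4,11), (6,9)} total cap 32

Min-cut arcs: {(4,8), (4,9), (4,11), (6,9)} (total capacity 32)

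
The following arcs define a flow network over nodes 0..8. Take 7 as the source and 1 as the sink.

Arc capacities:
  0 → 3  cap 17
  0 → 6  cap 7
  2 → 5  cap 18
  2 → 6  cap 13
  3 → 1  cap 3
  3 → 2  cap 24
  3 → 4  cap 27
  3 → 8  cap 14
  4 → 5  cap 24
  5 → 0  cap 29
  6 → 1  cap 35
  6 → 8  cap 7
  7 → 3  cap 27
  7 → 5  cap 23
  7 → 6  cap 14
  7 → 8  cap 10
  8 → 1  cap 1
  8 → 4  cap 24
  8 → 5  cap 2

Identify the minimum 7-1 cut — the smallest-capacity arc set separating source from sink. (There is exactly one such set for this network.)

Min-cut arcs: {(0,6), (2,6), (3,1), (7,6), (8,1)} (total capacity 38)

augment #1: 7→3→1 push 3
augment #2: 7→6→1 push 14
augment #3: 7→8→1 push 1
augment #4: 7→3→2→6→1 push 13
augment #5: 7→5→0→6→1 push 7
max flow = 38; residual-reachable set from 7 gives S-side
cut edges (S→T): {(0,6), (2,6), (3,1), (7,6), (8,1)} total cap 38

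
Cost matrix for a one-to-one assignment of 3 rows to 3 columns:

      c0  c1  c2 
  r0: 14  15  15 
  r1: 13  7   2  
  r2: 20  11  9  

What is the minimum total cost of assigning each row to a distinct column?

optimal assignment: row0→col0 (cost 14), row1→col2 (cost 2), row2→col1 (cost 11)
total = 14 + 2 + 11 = 27

Minimum assignment cost: 27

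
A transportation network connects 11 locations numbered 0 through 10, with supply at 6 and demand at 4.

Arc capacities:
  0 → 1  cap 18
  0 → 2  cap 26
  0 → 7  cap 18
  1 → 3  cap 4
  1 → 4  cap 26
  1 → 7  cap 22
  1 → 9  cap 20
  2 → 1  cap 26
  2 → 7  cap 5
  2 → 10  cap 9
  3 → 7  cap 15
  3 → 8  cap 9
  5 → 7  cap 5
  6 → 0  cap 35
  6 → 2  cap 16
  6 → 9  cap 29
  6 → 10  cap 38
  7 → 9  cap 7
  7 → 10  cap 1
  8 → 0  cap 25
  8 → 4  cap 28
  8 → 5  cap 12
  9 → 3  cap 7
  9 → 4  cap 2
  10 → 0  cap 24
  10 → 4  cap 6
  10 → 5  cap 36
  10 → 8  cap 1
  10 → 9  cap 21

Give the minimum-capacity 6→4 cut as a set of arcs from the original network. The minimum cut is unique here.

Min-cut arcs: {(1,4), (3,8), (9,4), (10,4), (10,8)} (total capacity 44)

augment #1: 6→9→4 push 2
augment #2: 6→10→4 push 6
augment #3: 6→0→1→4 push 18
augment #4: 6→2→1→4 push 8
augment #5: 6→10→8→4 push 1
augment #6: 6→9→3→8→4 push 7
augment #7: 6→2→1→3→8→4 push 2
max flow = 44; residual-reachable set from 6 gives S-side
cut edges (S→T): {(1,4), (3,8), (9,4), (10,4), (10,8)} total cap 44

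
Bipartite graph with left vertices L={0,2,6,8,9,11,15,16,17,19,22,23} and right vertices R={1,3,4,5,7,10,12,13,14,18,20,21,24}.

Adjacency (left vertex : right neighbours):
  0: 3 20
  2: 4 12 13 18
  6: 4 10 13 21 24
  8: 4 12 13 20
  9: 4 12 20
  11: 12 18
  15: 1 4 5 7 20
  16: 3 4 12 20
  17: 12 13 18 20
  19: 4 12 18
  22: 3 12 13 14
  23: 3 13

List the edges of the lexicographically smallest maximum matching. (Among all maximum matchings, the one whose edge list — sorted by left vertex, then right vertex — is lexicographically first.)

|M| = 9 (so the lex-smallest maximum matching has 9 edges)
process left vertices in ascending order; for each, take the smallest-labelled available neighbour that still permits 9 edges overall, or leave it unmatched if none does
lex-smallest matching: {0-3, 2-4, 6-10, 8-12, 9-20, 11-18, 15-1, 17-13, 22-14}

Lex-smallest maximum matching: {(0,3), (2,4), (6,10), (8,12), (9,20), (11,18), (15,1), (17,13), (22,14)}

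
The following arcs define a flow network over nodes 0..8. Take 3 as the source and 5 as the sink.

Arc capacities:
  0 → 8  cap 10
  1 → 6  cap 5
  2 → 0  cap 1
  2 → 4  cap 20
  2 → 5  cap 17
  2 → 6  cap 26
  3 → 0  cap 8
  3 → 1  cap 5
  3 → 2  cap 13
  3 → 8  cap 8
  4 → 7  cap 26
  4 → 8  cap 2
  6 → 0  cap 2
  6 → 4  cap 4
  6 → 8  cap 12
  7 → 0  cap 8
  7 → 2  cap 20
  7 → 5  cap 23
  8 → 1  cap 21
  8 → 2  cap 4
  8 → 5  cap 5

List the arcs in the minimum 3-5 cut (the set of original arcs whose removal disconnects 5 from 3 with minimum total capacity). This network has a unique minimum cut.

Min-cut arcs: {(3,2), (6,4), (8,2), (8,5)} (total capacity 26)

augment #1: 3→2→5 push 13
augment #2: 3→8→5 push 5
augment #3: 3→8→2→5 push 3
augment #4: 3→0→8→2→5 push 1
augment #5: 3→1→6→4→7→5 push 4
max flow = 26; residual-reachable set from 3 gives S-side
cut edges (S→T): {(3,2), (6,4), (8,2), (8,5)} total cap 26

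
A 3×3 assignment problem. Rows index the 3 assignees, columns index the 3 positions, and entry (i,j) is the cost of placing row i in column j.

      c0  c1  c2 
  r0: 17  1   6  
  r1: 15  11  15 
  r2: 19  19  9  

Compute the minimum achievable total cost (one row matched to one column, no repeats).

Minimum assignment cost: 25

optimal assignment: row0→col1 (cost 1), row1→col0 (cost 15), row2→col2 (cost 9)
total = 1 + 15 + 9 = 25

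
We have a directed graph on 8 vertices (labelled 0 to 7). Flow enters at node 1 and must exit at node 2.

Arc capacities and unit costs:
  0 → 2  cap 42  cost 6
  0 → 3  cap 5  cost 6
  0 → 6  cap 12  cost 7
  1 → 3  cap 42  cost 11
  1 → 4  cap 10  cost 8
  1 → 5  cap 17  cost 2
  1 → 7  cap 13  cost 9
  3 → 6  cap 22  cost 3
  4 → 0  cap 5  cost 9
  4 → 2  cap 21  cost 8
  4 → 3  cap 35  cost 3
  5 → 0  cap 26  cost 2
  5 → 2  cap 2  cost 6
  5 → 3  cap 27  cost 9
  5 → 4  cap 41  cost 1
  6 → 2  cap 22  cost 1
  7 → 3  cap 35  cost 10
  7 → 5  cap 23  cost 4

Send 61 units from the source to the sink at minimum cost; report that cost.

shortest-cost path #1: 1→5→2 push 2 @ unit cost 8 (adds 16)
shortest-cost path #2: 1→5→0→2 push 15 @ unit cost 10 (adds 150)
shortest-cost path #3: 1→3→6→2 push 22 @ unit cost 15 (adds 330)
shortest-cost path #4: 1→4→2 push 10 @ unit cost 16 (adds 160)
shortest-cost path #5: 1→7→5→0→2 push 11 @ unit cost 21 (adds 231)
shortest-cost path #6: 1→7→5→4→2 push 1 @ unit cost 22 (adds 22)
total cost = 909

Minimum cost for 61 units: 909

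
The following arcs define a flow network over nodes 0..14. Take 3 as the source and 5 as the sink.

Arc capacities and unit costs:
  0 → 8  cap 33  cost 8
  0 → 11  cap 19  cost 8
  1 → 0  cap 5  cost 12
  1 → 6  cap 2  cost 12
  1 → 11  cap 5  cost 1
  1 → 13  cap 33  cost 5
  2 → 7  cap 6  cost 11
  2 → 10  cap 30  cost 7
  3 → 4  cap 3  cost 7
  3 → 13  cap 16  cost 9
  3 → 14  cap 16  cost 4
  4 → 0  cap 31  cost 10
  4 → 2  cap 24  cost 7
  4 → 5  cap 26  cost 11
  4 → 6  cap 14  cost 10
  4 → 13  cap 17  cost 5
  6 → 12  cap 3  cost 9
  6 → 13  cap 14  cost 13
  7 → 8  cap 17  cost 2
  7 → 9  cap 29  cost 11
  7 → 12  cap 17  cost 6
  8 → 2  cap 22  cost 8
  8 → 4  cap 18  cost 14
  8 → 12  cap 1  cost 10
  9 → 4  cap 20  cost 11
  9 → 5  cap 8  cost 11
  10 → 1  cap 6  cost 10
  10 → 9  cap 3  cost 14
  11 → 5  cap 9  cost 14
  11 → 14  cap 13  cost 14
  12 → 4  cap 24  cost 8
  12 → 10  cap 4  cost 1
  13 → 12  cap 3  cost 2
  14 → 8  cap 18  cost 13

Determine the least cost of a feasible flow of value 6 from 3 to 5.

Minimum cost for 6 units: 144

shortest-cost path #1: 3→4→5 push 3 @ unit cost 18 (adds 54)
shortest-cost path #2: 3→13→12→4→5 push 3 @ unit cost 30 (adds 90)
total cost = 144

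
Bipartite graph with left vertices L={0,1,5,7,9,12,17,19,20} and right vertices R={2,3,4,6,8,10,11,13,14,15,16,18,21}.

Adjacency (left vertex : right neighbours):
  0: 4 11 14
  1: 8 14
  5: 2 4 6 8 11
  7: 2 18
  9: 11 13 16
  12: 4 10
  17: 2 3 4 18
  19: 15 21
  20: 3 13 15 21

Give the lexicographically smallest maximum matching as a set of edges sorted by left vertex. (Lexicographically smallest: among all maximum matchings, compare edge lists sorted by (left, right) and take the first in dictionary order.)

|M| = 9 (so the lex-smallest maximum matching has 9 edges)
process left vertices in ascending order; for each, take the smallest-labelled available neighbour that still permits 9 edges overall, or leave it unmatched if none does
lex-smallest matching: {0-4, 1-8, 5-2, 7-18, 9-11, 12-10, 17-3, 19-15, 20-13}

Lex-smallest maximum matching: {(0,4), (1,8), (5,2), (7,18), (9,11), (12,10), (17,3), (19,15), (20,13)}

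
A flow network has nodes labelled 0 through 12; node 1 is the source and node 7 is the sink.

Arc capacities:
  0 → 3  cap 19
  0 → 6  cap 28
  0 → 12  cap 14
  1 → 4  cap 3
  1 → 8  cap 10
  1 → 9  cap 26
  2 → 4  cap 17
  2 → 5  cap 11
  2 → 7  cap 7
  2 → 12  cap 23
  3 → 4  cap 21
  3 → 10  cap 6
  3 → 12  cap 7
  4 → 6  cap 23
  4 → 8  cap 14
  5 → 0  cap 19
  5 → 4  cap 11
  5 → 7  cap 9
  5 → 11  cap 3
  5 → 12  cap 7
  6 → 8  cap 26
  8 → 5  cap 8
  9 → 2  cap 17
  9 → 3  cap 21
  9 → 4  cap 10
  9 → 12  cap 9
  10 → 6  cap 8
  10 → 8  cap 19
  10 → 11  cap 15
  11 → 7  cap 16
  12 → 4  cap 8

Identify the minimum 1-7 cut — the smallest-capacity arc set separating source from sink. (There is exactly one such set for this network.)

Min-cut arcs: {(2,7), (3,10), (5,7), (5,11)} (total capacity 25)

augment #1: 1→8→5→7 push 8
augment #2: 1→9→2→7 push 7
augment #3: 1→9→2→5→7 push 1
augment #4: 1→9→2→5→11→7 push 3
augment #5: 1→9→3→10→11→7 push 6
max flow = 25; residual-reachable set from 1 gives S-side
cut edges (S→T): {(2,7), (3,10), (5,7), (5,11)} total cap 25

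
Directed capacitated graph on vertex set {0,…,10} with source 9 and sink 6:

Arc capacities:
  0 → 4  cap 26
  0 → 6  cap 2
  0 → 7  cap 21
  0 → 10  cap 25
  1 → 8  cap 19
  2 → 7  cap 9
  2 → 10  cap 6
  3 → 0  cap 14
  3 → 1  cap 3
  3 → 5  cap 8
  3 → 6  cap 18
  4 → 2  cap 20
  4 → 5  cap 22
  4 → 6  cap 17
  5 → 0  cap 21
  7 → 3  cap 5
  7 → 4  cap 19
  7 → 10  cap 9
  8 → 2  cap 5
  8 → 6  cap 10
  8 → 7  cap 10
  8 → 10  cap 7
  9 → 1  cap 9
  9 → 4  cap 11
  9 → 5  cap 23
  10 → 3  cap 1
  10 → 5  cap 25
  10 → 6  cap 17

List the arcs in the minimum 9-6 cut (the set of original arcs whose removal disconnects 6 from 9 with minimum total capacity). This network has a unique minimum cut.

augment #1: 9→4→6 push 11
augment #2: 9→1→8→6 push 9
augment #3: 9→5→0→6 push 2
augment #4: 9→5→0→4→6 push 6
augment #5: 9→5→0→10→6 push 13
max flow = 41; residual-reachable set from 9 gives S-side
cut edges (S→T): {(5,0), (9,1), (9,4)} total cap 41

Min-cut arcs: {(5,0), (9,1), (9,4)} (total capacity 41)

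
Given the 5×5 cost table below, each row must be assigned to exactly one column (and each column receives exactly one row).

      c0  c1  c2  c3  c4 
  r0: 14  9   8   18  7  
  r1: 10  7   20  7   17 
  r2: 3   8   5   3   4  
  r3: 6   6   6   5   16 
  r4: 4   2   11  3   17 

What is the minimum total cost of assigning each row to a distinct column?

Minimum assignment cost: 25

optimal assignment: row0→col4 (cost 7), row1→col3 (cost 7), row2→col0 (cost 3), row3→col2 (cost 6), row4→col1 (cost 2)
total = 7 + 7 + 3 + 6 + 2 = 25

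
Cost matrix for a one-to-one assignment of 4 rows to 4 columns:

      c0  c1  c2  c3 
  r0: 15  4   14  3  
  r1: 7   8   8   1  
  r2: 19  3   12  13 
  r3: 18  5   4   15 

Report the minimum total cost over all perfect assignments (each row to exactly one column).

optimal assignment: row0→col3 (cost 3), row1→col0 (cost 7), row2→col1 (cost 3), row3→col2 (cost 4)
total = 3 + 7 + 3 + 4 = 17

Minimum assignment cost: 17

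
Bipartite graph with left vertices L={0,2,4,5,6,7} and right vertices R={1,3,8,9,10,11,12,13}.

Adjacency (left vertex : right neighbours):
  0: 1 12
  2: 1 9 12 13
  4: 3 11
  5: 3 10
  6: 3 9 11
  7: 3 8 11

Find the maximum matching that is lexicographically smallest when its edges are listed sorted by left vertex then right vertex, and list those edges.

Lex-smallest maximum matching: {(0,1), (2,9), (4,3), (5,10), (6,11), (7,8)}

|M| = 6 (so the lex-smallest maximum matching has 6 edges)
process left vertices in ascending order; for each, take the smallest-labelled available neighbour that still permits 6 edges overall, or leave it unmatched if none does
lex-smallest matching: {0-1, 2-9, 4-3, 5-10, 6-11, 7-8}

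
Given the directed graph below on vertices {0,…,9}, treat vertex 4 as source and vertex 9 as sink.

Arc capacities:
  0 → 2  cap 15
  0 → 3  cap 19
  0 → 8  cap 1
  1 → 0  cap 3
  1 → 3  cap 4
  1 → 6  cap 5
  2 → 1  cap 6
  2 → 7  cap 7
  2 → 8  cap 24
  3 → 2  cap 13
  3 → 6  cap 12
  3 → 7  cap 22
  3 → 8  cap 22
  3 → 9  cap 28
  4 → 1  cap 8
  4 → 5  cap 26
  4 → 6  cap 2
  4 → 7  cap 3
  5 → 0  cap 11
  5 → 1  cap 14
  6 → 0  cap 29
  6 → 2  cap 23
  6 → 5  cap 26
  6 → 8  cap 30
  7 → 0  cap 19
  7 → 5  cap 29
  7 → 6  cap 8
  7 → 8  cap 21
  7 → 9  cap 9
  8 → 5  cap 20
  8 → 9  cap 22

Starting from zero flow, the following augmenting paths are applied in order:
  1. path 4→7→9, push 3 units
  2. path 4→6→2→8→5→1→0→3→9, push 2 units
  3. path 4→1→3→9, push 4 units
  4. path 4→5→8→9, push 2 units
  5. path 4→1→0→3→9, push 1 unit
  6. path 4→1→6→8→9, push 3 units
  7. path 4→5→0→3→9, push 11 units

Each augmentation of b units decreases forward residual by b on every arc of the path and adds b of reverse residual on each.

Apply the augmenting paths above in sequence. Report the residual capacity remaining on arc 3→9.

Residual capacity of (3,9): 10

after path 1 (4→7→9, push 3): res(3,9)=28
after path 2 (4→6→2→8→5→1→0→3→9, push 2): res(3,9)=26
after path 3 (4→1→3→9, push 4): res(3,9)=22
after path 4 (4→5→8→9, push 2): res(3,9)=22
after path 5 (4→1→0→3→9, push 1): res(3,9)=21
after path 6 (4→1→6→8→9, push 3): res(3,9)=21
after path 7 (4→5→0→3→9, push 11): res(3,9)=10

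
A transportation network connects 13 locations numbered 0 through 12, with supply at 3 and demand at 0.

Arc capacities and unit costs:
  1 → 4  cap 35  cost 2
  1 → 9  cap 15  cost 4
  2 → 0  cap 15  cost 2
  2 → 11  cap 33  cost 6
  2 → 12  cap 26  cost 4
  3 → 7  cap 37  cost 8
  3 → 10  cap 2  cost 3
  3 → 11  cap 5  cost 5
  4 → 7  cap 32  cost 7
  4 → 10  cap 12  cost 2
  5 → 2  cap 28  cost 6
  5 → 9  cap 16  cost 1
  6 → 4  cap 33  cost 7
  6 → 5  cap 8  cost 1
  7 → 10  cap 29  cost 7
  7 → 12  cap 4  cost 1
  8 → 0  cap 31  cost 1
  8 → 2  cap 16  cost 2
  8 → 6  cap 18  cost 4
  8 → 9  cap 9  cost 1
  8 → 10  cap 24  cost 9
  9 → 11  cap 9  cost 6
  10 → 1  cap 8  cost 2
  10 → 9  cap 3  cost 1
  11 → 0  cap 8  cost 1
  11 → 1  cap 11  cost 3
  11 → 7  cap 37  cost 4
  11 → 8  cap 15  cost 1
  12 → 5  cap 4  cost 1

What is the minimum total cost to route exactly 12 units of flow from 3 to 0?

shortest-cost path #1: 3→11→0 push 5 @ unit cost 6 (adds 30)
shortest-cost path #2: 3→10→9→11→0 push 2 @ unit cost 11 (adds 22)
shortest-cost path #3: 3→7→12→5→9→11→0 push 1 @ unit cost 18 (adds 18)
shortest-cost path #4: 3→7→12→5→2→0 push 3 @ unit cost 18 (adds 54)
shortest-cost path #5: 3→7→10→9→5→2→0 push 1 @ unit cost 23 (adds 23)
total cost = 147

Minimum cost for 12 units: 147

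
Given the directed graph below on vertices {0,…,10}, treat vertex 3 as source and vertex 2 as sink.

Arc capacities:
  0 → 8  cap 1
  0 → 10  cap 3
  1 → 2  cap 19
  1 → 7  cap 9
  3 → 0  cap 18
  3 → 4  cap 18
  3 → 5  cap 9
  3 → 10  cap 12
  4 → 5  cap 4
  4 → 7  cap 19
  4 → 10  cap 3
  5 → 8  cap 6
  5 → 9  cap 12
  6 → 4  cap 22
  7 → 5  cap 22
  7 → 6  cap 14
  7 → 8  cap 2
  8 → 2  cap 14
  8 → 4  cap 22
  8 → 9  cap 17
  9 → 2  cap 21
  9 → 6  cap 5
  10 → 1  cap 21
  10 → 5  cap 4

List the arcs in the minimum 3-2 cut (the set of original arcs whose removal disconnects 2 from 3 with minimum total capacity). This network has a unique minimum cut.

augment #1: 3→0→8→2 push 1
augment #2: 3→5→8→2 push 6
augment #3: 3→5→9→2 push 3
augment #4: 3→10→1→2 push 12
augment #5: 3→0→10→1→2 push 3
augment #6: 3→4→5→9→2 push 4
augment #7: 3→4→7→8→2 push 2
augment #8: 3→4→10→1→2 push 3
augment #9: 3→4→7→5→9→2 push 5
max flow = 39; residual-reachable set from 3 gives S-side
cut edges (S→T): {(0,8), (0,10), (3,10), (4,10), (5,8), (5,9), (7,8)} total cap 39

Min-cut arcs: {(0,8), (0,10), (3,10), (4,10), (5,8), (5,9), (7,8)} (total capacity 39)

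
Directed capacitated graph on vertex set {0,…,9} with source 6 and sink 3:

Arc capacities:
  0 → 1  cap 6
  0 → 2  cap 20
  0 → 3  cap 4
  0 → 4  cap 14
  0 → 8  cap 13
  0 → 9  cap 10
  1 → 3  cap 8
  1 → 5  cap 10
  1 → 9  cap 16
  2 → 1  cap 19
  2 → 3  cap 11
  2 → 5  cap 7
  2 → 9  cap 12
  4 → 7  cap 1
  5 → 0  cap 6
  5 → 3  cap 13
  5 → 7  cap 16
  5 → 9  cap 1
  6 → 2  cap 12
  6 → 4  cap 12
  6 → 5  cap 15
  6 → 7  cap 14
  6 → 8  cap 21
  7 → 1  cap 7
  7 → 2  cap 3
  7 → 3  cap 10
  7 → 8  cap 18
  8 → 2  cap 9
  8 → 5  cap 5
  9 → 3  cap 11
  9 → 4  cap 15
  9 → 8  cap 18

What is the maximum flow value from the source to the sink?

Maximum flow value: 56

augment #1: 6→2→3 bottleneck 11, total now 11
augment #2: 6→5→3 bottleneck 13, total now 24
augment #3: 6→7→3 bottleneck 10, total now 34
augment #4: 6→2→1→3 bottleneck 1, total now 35
augment #5: 6→5→0→3 bottleneck 2, total now 37
augment #6: 6→7→1→3 bottleneck 4, total now 41
augment #7: 6→4→7→1→3 bottleneck 1, total now 42
augment #8: 6→8→2→1→3 bottleneck 2, total now 44
augment #9: 6→8→2→9→3 bottleneck 7, total now 51
augment #10: 6→8→5→0→3 bottleneck 2, total now 53
augment #11: 6→8→5→9→3 bottleneck 1, total now 54
augment #12: 6→8→5→0→9→3 bottleneck 2, total now 56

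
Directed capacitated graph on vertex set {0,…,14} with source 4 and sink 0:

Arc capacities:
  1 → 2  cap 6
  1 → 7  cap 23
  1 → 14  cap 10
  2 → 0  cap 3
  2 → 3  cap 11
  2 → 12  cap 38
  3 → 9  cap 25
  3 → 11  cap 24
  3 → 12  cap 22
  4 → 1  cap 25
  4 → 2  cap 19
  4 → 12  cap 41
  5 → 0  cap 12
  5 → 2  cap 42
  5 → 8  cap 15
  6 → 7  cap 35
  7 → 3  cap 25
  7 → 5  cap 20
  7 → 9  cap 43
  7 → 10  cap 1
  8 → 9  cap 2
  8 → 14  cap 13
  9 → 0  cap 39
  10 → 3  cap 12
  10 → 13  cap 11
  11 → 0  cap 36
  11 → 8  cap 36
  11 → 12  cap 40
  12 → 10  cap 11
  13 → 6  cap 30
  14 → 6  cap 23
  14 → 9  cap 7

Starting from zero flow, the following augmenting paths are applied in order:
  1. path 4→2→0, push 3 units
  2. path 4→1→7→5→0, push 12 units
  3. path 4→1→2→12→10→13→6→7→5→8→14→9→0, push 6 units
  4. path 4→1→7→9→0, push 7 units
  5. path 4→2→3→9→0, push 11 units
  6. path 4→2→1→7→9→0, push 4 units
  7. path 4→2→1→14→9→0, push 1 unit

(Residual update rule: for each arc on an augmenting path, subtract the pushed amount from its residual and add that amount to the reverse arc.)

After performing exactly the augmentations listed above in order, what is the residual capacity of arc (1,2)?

Residual capacity of (1,2): 5

after path 1 (4→2→0, push 3): res(1,2)=6
after path 2 (4→1→7→5→0, push 12): res(1,2)=6
after path 3 (4→1→2→12→10→13→6→7→5→8→14→9→0, push 6): res(1,2)=0
after path 4 (4→1→7→9→0, push 7): res(1,2)=0
after path 5 (4→2→3→9→0, push 11): res(1,2)=0
after path 6 (4→2→1→7→9→0, push 4): res(1,2)=4
after path 7 (4→2→1→14→9→0, push 1): res(1,2)=5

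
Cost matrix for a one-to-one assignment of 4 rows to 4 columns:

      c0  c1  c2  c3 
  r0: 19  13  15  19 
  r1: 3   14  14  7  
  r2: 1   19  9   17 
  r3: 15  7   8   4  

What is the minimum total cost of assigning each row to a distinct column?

Minimum assignment cost: 29

one of 2 optimal assignments: row0→col1 (cost 13), row1→col0 (cost 3), row2→col2 (cost 9), row3→col3 (cost 4)
total = 13 + 3 + 9 + 4 = 29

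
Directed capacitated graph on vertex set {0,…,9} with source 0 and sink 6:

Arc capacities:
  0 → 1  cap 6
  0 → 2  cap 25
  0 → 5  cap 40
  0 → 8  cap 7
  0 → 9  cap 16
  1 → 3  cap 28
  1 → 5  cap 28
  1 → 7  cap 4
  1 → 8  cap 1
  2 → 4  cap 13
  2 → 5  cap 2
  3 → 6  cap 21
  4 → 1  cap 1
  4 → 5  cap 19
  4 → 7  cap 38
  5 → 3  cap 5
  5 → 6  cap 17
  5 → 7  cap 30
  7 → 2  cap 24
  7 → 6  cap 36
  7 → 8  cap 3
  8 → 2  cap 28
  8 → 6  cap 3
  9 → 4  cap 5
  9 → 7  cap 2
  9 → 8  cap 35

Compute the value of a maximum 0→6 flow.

Maximum flow value: 68

augment #1: 0→5→6 bottleneck 17, total now 17
augment #2: 0→8→6 bottleneck 3, total now 20
augment #3: 0→1→3→6 bottleneck 6, total now 26
augment #4: 0→5→3→6 bottleneck 5, total now 31
augment #5: 0→5→7→6 bottleneck 18, total now 49
augment #6: 0→9→7→6 bottleneck 2, total now 51
augment #7: 0→2→4→7→6 bottleneck 13, total now 64
augment #8: 0→2→5→7→6 bottleneck 2, total now 66
augment #9: 0→9→4→7→6 bottleneck 1, total now 67
augment #10: 0→9→4→1→3→6 bottleneck 1, total now 68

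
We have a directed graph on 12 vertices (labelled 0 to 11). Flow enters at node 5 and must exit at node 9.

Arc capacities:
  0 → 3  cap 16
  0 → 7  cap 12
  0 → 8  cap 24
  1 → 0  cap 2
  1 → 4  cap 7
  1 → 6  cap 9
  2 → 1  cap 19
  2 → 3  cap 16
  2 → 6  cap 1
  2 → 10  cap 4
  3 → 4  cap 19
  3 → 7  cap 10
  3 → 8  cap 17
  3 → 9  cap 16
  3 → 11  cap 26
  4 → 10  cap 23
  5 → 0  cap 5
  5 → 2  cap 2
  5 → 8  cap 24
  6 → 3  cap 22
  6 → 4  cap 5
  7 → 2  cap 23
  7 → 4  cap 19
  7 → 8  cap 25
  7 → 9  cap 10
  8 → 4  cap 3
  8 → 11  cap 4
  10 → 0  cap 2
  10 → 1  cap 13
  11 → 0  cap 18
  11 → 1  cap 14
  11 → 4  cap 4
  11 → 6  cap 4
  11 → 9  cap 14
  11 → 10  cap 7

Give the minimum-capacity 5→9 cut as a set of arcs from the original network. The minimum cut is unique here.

augment #1: 5→0→3→9 push 5
augment #2: 5→2→3→9 push 2
augment #3: 5→8→11→9 push 4
augment #4: 5→8→4→10→0→3→9 push 2
augment #5: 5→8→4→10→1→0→3→9 push 1
max flow = 14; residual-reachable set from 5 gives S-side
cut edges (S→T): {(5,0), (5,2), (8,4), (8,11)} total cap 14

Min-cut arcs: {(5,0), (5,2), (8,4), (8,11)} (total capacity 14)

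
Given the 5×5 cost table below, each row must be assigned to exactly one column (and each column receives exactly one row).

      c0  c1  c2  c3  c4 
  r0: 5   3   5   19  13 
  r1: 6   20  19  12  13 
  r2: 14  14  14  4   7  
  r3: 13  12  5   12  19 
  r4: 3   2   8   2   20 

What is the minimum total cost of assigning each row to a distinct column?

optimal assignment: row0→col1 (cost 3), row1→col0 (cost 6), row2→col4 (cost 7), row3→col2 (cost 5), row4→col3 (cost 2)
total = 3 + 6 + 7 + 5 + 2 = 23

Minimum assignment cost: 23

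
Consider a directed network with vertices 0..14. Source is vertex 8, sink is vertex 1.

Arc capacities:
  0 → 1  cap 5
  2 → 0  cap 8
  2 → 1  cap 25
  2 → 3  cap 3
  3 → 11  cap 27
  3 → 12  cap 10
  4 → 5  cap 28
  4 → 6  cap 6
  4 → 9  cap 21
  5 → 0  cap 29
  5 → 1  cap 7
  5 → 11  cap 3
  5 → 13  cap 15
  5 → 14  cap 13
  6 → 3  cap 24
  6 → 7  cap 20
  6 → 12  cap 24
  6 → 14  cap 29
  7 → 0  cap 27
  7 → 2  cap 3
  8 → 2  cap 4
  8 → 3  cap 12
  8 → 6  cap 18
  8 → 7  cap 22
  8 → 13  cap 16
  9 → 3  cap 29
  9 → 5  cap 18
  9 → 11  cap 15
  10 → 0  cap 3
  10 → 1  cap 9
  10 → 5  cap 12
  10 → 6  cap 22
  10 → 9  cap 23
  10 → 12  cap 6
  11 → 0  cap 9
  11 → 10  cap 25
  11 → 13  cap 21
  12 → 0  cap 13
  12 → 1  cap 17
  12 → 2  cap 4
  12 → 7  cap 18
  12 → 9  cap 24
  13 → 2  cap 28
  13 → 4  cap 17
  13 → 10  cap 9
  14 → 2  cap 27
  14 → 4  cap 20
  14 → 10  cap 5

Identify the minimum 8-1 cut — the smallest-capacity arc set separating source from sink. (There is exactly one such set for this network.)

Min-cut arcs: {(0,1), (7,2), (8,2), (8,3), (8,6), (8,13)} (total capacity 58)

augment #1: 8→2→1 push 4
augment #2: 8→3→12→1 push 10
augment #3: 8→6→12→1 push 7
augment #4: 8→7→0→1 push 5
augment #5: 8→7→2→1 push 3
augment #6: 8→13→2→1 push 16
augment #7: 8→3→11→10→1 push 2
augment #8: 8→6→12→2→1 push 2
augment #9: 8→6→14→10→1 push 5
augment #10: 8→6→3→11→10→1 push 2
augment #11: 8→6→12→9→5→1 push 2
max flow = 58; residual-reachable set from 8 gives S-side
cut edges (S→T): {(0,1), (7,2), (8,2), (8,3), (8,6), (8,13)} total cap 58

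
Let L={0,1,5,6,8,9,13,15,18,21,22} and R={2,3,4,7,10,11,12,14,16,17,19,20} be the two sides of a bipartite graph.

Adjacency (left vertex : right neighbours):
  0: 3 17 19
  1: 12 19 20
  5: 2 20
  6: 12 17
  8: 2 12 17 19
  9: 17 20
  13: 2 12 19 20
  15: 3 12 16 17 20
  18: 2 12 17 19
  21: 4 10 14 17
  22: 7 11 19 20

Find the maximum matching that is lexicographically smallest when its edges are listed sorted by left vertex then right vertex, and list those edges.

|M| = 9 (so the lex-smallest maximum matching has 9 edges)
process left vertices in ascending order; for each, take the smallest-labelled available neighbour that still permits 9 edges overall, or leave it unmatched if none does
lex-smallest matching: {0-3, 1-12, 5-2, 6-17, 8-19, 9-20, 15-16, 21-4, 22-7}

Lex-smallest maximum matching: {(0,3), (1,12), (5,2), (6,17), (8,19), (9,20), (15,16), (21,4), (22,7)}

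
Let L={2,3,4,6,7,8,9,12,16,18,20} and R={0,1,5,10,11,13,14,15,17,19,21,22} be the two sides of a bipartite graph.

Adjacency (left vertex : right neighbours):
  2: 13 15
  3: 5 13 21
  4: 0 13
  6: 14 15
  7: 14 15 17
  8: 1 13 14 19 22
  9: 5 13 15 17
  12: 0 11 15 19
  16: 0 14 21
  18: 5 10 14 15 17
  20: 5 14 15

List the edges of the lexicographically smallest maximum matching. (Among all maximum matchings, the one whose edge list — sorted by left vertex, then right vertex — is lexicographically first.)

Lex-smallest maximum matching: {(2,13), (3,5), (4,0), (6,14), (7,15), (8,1), (9,17), (12,11), (16,21), (18,10)}

|M| = 10 (so the lex-smallest maximum matching has 10 edges)
process left vertices in ascending order; for each, take the smallest-labelled available neighbour that still permits 10 edges overall, or leave it unmatched if none does
lex-smallest matching: {2-13, 3-5, 4-0, 6-14, 7-15, 8-1, 9-17, 12-11, 16-21, 18-10}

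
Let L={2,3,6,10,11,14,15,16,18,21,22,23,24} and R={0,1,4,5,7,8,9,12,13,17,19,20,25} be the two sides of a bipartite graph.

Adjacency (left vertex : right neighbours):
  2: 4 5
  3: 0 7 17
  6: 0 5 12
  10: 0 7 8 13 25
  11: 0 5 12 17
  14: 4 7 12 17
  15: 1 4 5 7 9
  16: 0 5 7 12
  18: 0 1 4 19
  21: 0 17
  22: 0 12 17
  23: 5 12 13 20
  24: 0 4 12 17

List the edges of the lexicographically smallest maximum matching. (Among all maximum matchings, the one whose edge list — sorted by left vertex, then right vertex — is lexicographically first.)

|M| = 10 (so the lex-smallest maximum matching has 10 edges)
process left vertices in ascending order; for each, take the smallest-labelled available neighbour that still permits 10 edges overall, or leave it unmatched if none does
lex-smallest matching: {2-4, 3-0, 6-5, 10-8, 11-12, 14-7, 15-1, 18-19, 21-17, 23-13}

Lex-smallest maximum matching: {(2,4), (3,0), (6,5), (10,8), (11,12), (14,7), (15,1), (18,19), (21,17), (23,13)}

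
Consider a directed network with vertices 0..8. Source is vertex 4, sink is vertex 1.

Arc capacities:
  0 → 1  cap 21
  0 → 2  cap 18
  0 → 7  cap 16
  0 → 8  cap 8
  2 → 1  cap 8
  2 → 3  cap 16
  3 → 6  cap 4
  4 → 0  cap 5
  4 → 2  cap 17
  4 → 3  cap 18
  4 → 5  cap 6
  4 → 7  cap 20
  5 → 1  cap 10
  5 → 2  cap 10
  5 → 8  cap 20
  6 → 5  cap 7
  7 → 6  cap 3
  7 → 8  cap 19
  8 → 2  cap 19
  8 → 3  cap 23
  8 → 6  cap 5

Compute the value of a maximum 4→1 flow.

augment #1: 4→0→1 bottleneck 5, total now 5
augment #2: 4→2→1 bottleneck 8, total now 13
augment #3: 4→5→1 bottleneck 6, total now 19
augment #4: 4→3→6→5→1 bottleneck 4, total now 23

Maximum flow value: 23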